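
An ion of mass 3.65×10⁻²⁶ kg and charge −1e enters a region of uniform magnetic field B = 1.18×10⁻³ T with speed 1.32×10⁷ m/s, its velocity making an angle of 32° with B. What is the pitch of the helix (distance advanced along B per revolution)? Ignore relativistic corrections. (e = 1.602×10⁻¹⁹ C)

p ≈ 1.36×10⁴ m

v∥ = v cosθ = 1.32×10⁷·cos32° ≈ 1.119×10⁷ m/s.
T = 2πm/(|q|B) = 2π(3.65×10⁻²⁶)/((1.602×10⁻¹⁹)(1.18×10⁻³)) ≈ 1.213×10⁻³ s.
pitch = v∥ T = (1.119×10⁷)(1.213×10⁻³) ≈ 1.36×10⁴ m.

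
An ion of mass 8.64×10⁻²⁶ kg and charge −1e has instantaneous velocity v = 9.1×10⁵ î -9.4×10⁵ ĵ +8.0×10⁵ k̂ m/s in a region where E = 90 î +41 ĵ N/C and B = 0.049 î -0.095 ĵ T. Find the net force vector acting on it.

F ≈ (-1.22×10⁻¹⁴, -6.29×10⁻¹⁵, 6.47×10⁻¹⁵) N

v×B = (7.60×10⁴, 3.92×10⁴, -4.04×10⁴) N/C.
E + v×B = (7.61×10⁴, 3.92×10⁴, -4.04×10⁴) N/C.
F = q(E + v×B) = (−1.602×10⁻¹⁹ C)·(7.61×10⁴, 3.92×10⁴, -4.04×10⁴) = (-1.22×10⁻¹⁴, -6.29×10⁻¹⁵, 6.47×10⁻¹⁵) N.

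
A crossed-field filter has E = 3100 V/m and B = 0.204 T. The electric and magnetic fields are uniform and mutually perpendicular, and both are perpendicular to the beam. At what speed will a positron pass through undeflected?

v = 1.52×10⁴ m/s

Straight-line motion ⇒ electric and magnetic forces cancel, so E = vB.
v = E/B = 3100/0.204 = 1.52×10⁴ m/s.
The result is independent of the particle's charge and mass.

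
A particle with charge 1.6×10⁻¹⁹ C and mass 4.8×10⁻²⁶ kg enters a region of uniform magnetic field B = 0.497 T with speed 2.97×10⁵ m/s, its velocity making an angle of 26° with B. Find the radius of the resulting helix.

v⊥ = v sinθ = 2.97×10⁵·sin26° ≈ 1.302×10⁵ m/s.
r = m v⊥/(|q|B) = (4.8×10⁻²⁶)(1.302×10⁵)/((1.6×10⁻¹⁹)(0.497)) ≈ 0.0786 m.

r ≈ 0.0786 m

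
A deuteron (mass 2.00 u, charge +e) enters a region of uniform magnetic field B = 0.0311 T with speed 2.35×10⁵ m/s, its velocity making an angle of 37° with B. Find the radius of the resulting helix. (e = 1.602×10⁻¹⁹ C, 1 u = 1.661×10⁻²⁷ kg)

r ≈ 0.0943 m

v⊥ = v sinθ = 2.35×10⁵·sin37° ≈ 1.414×10⁵ m/s.
r = m v⊥/(|q|B) = (3.322×10⁻²⁷)(1.414×10⁵)/((1.602×10⁻¹⁹)(0.0311)) ≈ 0.0943 m.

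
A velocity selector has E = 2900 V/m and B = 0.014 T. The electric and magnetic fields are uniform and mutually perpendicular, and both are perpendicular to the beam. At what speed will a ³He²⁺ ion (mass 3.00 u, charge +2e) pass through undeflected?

v = 2.1×10⁵ m/s

Zero net Lorentz force requires |qE| = |q v×B|, i.e. E = vB.
v = E/B = 2900/0.014 = 2.1×10⁵ m/s.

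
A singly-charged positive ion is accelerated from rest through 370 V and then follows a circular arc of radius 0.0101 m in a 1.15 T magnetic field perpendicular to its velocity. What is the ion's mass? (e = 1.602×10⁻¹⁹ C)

m ≈ 2.92×10⁻²⁶ kg

Combine |q|V = ½mv² and r = mv/(|q|B): eliminate v to get m = qB²r²/(2V).
m = (1.602×10⁻¹⁹)(1.15)²(0.0101)²/(2·370) ≈ 2.92×10⁻²⁶ kg.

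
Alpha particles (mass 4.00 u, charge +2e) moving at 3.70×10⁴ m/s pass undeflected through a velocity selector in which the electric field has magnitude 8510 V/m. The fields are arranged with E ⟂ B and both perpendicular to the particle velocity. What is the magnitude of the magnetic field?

B = 0.230 T

Balance of forces in the selector: qE = qvB ⇒ B = E/v.
B = 8510/3.70×10⁴ = 0.230 T.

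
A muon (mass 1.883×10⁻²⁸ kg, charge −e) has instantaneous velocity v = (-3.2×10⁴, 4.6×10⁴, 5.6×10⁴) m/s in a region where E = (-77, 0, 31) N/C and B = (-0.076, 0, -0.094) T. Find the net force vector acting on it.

F ≈ (7.05×10⁻¹⁶, 1.16×10⁻¹⁵, -5.65×10⁻¹⁶) N

v×B = (-4320, -7260, 3500) N/C.
E + v×B = (-4400, -7260, 3530) N/C.
F = q(E + v×B) = (−1.602×10⁻¹⁹ C)·(-4400, -7260, 3530) = (7.05×10⁻¹⁶, 1.16×10⁻¹⁵, -5.65×10⁻¹⁶) N.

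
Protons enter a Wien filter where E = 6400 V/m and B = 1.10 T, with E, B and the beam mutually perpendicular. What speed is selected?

v = 5820 m/s

For undeflected motion the electric and magnetic forces balance: qE = qvB.
v = E/B = 6400/1.10 = 5820 m/s.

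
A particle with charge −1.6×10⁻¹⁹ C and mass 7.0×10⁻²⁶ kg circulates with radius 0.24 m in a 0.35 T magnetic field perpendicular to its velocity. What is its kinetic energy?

KE ≈ 1.3×10⁻¹⁵ J

v = |q|Br/m, then KE = ½mv² = (qBr)²/(2m).
v = (1.6×10⁻¹⁹)(0.35)(0.24)/7.0×10⁻²⁶ ≈ 1.920×10⁵ m/s.
KE = ½(7.0×10⁻²⁶)(1.920×10⁵)² ≈ 1.3×10⁻¹⁵ J.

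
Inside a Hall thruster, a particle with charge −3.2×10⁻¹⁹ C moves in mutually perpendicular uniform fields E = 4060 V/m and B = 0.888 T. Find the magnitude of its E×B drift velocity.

The steady drift has the magnetic force balancing the electric force, so v_d = E/B.
v_d = 4060/0.888 = 4570 m/s.

v_d ≈ 4570 m/s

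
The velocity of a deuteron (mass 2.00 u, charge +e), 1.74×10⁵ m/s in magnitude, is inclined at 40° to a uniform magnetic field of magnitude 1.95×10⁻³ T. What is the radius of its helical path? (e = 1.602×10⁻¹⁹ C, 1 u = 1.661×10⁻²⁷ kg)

v⊥ = v sinθ = 1.74×10⁵·sin40° ≈ 1.118×10⁵ m/s.
r = m v⊥/(|q|B) = (3.322×10⁻²⁷)(1.118×10⁵)/((1.602×10⁻¹⁹)(1.95×10⁻³)) ≈ 1.19 m.

r ≈ 1.19 m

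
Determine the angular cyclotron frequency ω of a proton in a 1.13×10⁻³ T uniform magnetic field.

ω ≈ 1.08×10⁵ rad/s

ω = |q|B/m.
ω = (1.602×10⁻¹⁹)(1.13×10⁻³)/1.673×10⁻²⁷ ≈ 1.08×10⁵ rad/s.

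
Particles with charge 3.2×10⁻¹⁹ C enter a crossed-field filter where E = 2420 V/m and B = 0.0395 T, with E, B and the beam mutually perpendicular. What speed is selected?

v = 6.13×10⁴ m/s

For undeflected motion the electric and magnetic forces balance: qE = qvB.
v = E/B = 2420/0.0395 = 6.13×10⁴ m/s.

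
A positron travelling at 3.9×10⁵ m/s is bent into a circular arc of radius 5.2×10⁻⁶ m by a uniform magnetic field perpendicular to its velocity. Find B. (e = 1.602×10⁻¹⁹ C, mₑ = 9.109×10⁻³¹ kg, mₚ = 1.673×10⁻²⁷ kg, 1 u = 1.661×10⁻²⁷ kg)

B ≈ 0.43 T

From |q|vB = mv²/r, B = mv/(|q|r).
B = (9.109×10⁻³¹)(3.9×10⁵)/((1.602×10⁻¹⁹)(5.2×10⁻⁶)) ≈ 0.43 T.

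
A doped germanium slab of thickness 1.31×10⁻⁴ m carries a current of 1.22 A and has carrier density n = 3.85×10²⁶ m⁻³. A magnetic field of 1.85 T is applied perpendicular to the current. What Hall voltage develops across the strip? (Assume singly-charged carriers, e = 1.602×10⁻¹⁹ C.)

V_H ≈ 2.79×10⁻⁴ V

V_H = IB/(n e t).
V_H = (1.22)(1.85)/((3.85×10²⁶)(1.602×10⁻¹⁹)(1.31×10⁻⁴)) ≈ 2.79×10⁻⁴ V.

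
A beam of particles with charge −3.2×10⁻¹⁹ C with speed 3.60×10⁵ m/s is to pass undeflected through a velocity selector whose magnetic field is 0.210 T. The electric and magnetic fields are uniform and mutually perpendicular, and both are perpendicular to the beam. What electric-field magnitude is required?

For straight-line motion qE = qvB, so E = vB.
E = 3.60×10⁵ × 0.210 = 7.56×10⁴ V/m.

E = 7.56×10⁴ V/m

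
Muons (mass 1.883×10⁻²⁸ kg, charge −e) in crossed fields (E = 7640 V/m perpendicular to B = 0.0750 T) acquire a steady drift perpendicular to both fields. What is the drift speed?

v_d ≈ 1.02×10⁵ m/s

The E×B drift speed is v_d = E/B.
v_d = 7640/0.0750 = 1.02×10⁵ m/s.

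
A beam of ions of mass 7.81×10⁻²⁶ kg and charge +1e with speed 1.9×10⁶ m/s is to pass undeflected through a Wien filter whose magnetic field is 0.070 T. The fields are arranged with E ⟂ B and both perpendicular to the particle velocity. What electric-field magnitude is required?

For straight-line motion qE = qvB, so E = vB.
E = 1.9×10⁶ × 0.070 = 1.3×10⁵ V/m.

E = 1.3×10⁵ V/m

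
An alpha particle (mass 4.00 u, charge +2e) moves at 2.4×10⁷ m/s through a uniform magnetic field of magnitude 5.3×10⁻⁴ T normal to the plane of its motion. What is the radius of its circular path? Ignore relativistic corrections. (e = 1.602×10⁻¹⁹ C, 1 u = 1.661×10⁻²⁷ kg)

r ≈ 940 m

The magnetic force provides the centripetal force: |q|vB = mv²/r.
r = mv/(|q|B) = (6.644×10⁻²⁷)(2.4×10⁷)/((3.204×10⁻¹⁹)(5.3×10⁻⁴)) ≈ 940 m.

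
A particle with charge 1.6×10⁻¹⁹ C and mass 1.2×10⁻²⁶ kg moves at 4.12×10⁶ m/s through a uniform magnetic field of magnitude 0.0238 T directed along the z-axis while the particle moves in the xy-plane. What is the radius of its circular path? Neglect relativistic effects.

r ≈ 13.0 m

The magnetic force provides the centripetal force: |q|vB = mv²/r.
r = mv/(|q|B) = (1.2×10⁻²⁶)(4.12×10⁶)/((1.6×10⁻¹⁹)(0.0238)) ≈ 13.0 m.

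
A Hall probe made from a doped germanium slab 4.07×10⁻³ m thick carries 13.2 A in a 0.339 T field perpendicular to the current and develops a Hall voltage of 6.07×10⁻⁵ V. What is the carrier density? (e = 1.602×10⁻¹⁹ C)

n ≈ 1.13×10²⁶ m⁻³

From V_H = IB/(n e t), n = IB/(V_H e t).
n = (13.2)(0.339)/((6.07×10⁻⁵)(1.602×10⁻¹⁹)(4.07×10⁻³)) ≈ 1.13×10²⁶ m⁻³.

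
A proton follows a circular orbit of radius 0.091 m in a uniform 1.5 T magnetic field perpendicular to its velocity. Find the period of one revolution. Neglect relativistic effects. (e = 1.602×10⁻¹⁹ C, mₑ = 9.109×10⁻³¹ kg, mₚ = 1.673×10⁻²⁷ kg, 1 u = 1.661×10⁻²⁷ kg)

The cyclotron period depends only on m, q, B: T = 2πm/(|q|B).
T = 2π(1.673×10⁻²⁷)/((1.602×10⁻¹⁹)(1.5)) ≈ 4.4×10⁻⁸ s.

T ≈ 4.4×10⁻⁸ s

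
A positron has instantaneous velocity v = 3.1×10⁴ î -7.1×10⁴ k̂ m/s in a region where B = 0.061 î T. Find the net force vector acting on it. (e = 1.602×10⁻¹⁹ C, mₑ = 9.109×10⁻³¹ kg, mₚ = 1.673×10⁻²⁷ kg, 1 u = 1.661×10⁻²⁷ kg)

v×B = (0, -4330, 0) N/C.
F = q v×B = (1.602×10⁻¹⁹ C)·(0, -4330, 0) = (0, -6.94×10⁻¹⁶, 0) N.

F ≈ (0, -6.94×10⁻¹⁶, 0) N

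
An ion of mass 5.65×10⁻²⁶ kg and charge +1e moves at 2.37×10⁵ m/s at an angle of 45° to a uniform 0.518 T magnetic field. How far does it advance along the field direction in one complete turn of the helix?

p ≈ 0.717 m

v∥ = v cosθ = 2.37×10⁵·cos45° ≈ 1.676×10⁵ m/s.
T = 2πm/(|q|B) = 2π(5.65×10⁻²⁶)/((1.602×10⁻¹⁹)(0.518)) ≈ 4.278×10⁻⁶ s.
pitch = v∥ T = (1.676×10⁵)(4.278×10⁻⁶) ≈ 0.717 m.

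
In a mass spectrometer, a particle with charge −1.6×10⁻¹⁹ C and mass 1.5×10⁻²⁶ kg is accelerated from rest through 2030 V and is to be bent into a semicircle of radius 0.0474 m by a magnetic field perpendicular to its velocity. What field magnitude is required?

v = √(2|q|V/m) = √(2·1.6×10⁻¹⁹·2030/1.5×10⁻²⁶) ≈ 2.081×10⁵ m/s.
B = mv/(|q|r) = (1.5×10⁻²⁶)(2.081×10⁵)/((1.6×10⁻¹⁹)(0.0474)) ≈ 0.412 T.

B ≈ 0.412 T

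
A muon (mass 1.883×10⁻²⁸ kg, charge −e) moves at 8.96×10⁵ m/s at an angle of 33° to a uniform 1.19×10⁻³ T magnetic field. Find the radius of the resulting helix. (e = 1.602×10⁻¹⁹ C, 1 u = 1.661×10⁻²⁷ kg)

r ≈ 0.482 m

v⊥ = v sinθ = 8.96×10⁵·sin33° ≈ 4.880×10⁵ m/s.
r = m v⊥/(|q|B) = (1.883×10⁻²⁸)(4.880×10⁵)/((1.602×10⁻¹⁹)(1.19×10⁻³)) ≈ 0.482 m.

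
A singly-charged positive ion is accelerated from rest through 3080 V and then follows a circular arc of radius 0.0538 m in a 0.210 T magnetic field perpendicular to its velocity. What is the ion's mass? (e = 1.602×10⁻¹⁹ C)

m ≈ 3.32×10⁻²⁷ kg

Combine |q|V = ½mv² and r = mv/(|q|B): eliminate v to get m = qB²r²/(2V).
m = (1.602×10⁻¹⁹)(0.210)²(0.0538)²/(2·3080) ≈ 3.32×10⁻²⁷ kg.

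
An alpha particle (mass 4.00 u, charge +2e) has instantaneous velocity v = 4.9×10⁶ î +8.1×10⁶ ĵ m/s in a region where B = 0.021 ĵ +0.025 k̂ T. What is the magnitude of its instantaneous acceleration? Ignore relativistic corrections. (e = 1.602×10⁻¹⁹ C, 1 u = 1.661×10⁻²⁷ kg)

v×B = (2.02×10⁵, -1.22×10⁵, 1.03×10⁵) N/C.
F = q v×B = (3.204×10⁻¹⁹ C)·(2.02×10⁵, -1.22×10⁵, 1.03×10⁵) = (6.49×10⁻¹⁴, -3.92×10⁻¹⁴, 3.30×10⁻¹⁴) N.
|a| = |F|/m = 8.269×10⁻¹⁴/6.644×10⁻²⁷ ≈ 1.24×10¹³ m/s².

|a| ≈ 1.24×10¹³ m/s²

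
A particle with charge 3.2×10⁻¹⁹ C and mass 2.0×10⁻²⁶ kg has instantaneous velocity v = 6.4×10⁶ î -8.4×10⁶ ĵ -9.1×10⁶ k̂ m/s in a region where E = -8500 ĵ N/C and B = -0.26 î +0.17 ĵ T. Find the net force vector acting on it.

v×B = (1.55×10⁶, 2.37×10⁶, -1.10×10⁶) N/C.
E + v×B = (1.55×10⁶, 2.36×10⁶, -1.10×10⁶) N/C.
F = q(E + v×B) = (3.2×10⁻¹⁹ C)·(1.55×10⁶, 2.36×10⁶, -1.10×10⁶) = (4.95×10⁻¹³, 7.54×10⁻¹³, -3.51×10⁻¹³) N.

F ≈ (4.95×10⁻¹³, 7.54×10⁻¹³, -3.51×10⁻¹³) N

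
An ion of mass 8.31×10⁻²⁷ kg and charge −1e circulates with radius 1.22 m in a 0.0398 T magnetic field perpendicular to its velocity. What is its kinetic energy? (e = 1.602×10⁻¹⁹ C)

KE ≈ 2.27×10⁴ eV

v = |q|Br/m, then KE = ½mv² = (qBr)²/(2m).
v = (1.602×10⁻¹⁹)(0.0398)(1.22)/8.31×10⁻²⁷ ≈ 9.361×10⁵ m/s.
KE = ½(8.31×10⁻²⁷)(9.361×10⁵)² ≈ 3.64×10⁻¹⁵ J = 2.27×10⁴ eV.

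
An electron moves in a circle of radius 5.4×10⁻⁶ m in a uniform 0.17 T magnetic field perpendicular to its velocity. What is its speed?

v ≈ 1.6×10⁵ m/s

From |q|vB = mv²/r, v = |q|Br/m.
v = (1.602×10⁻¹⁹)(0.17)(5.4×10⁻⁶)/9.109×10⁻³¹ ≈ 1.6×10⁵ m/s.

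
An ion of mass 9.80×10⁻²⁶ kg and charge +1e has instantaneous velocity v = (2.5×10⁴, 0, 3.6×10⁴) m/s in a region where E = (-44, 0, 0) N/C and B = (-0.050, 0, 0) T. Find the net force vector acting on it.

v×B = (0, -1800, 0) N/C.
E + v×B = (-44.0, -1800, 0) N/C.
F = q(E + v×B) = (1.602×10⁻¹⁹ C)·(-44.0, -1800, 0) = (-7.05×10⁻¹⁸, -2.88×10⁻¹⁶, 0) N.

F ≈ (-7.05×10⁻¹⁸, -2.88×10⁻¹⁶, 0) N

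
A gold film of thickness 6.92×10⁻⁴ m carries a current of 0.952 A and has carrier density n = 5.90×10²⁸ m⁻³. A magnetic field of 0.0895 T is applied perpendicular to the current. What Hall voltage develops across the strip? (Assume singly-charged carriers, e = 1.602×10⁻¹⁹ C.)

V_H ≈ 1.30×10⁻⁸ V

V_H = IB/(n e t).
V_H = (0.952)(0.0895)/((5.90×10²⁸)(1.602×10⁻¹⁹)(6.92×10⁻⁴)) ≈ 1.30×10⁻⁸ V.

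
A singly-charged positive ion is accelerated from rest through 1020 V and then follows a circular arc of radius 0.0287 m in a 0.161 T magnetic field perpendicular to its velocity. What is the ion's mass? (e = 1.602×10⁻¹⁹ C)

m ≈ 1.68×10⁻²⁷ kg

Combine |q|V = ½mv² and r = mv/(|q|B): eliminate v to get m = qB²r²/(2V).
m = (1.602×10⁻¹⁹)(0.161)²(0.0287)²/(2·1020) ≈ 1.68×10⁻²⁷ kg.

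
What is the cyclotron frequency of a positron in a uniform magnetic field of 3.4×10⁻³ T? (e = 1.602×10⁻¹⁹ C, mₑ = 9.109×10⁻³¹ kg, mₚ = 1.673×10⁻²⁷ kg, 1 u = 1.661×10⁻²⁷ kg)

f = |q|B/(2πm).
f = (1.602×10⁻¹⁹)(3.4×10⁻³)/(2π·9.109×10⁻³¹) ≈ 9.5×10⁷ Hz.

f ≈ 9.5×10⁷ Hz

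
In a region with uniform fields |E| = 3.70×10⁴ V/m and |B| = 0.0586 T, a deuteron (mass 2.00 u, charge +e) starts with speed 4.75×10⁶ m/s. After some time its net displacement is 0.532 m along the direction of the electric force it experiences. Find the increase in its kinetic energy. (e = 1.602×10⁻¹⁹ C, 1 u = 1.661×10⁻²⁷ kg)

ΔKE ≈ 3.15×10⁻¹⁵ J

The magnetic force is always ⟂ v and does no work; only the electric force changes KE.
ΔKE = F_E · d = |q|E d = (1.602×10⁻¹⁹)(3.70×10⁴)(0.532) ≈ 3.15×10⁻¹⁵ J.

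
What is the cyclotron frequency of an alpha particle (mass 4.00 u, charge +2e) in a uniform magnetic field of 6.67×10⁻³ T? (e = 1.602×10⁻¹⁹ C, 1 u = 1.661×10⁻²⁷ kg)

f ≈ 5.12×10⁴ Hz

f = |q|B/(2πm).
f = (3.204×10⁻¹⁹)(6.67×10⁻³)/(2π·6.644×10⁻²⁷) ≈ 5.12×10⁴ Hz.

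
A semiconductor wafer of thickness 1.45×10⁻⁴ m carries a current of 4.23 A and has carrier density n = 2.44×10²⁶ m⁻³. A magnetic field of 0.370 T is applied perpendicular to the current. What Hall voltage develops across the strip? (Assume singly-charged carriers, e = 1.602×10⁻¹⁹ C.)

V_H = IB/(n e t).
V_H = (4.23)(0.370)/((2.44×10²⁶)(1.602×10⁻¹⁹)(1.45×10⁻⁴)) ≈ 2.76×10⁻⁴ V.

V_H ≈ 2.76×10⁻⁴ V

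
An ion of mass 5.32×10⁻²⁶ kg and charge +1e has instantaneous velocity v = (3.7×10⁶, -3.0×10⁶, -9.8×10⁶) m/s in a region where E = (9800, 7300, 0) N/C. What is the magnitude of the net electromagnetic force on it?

|F| ≈ 1.96×10⁻¹⁵ N

Only an electric field acts, so F = qE = (1.602×10⁻¹⁹ C)·(9800, 7300, 0) = (1.57×10⁻¹⁵, 1.17×10⁻¹⁵, 0) N.
|F| = 1.96×10⁻¹⁵ N.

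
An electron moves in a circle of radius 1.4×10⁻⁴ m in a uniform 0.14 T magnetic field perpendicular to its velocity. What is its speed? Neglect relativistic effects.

v ≈ 3.4×10⁶ m/s

From |q|vB = mv²/r, v = |q|Br/m.
v = (1.602×10⁻¹⁹)(0.14)(1.4×10⁻⁴)/9.109×10⁻³¹ ≈ 3.4×10⁶ m/s.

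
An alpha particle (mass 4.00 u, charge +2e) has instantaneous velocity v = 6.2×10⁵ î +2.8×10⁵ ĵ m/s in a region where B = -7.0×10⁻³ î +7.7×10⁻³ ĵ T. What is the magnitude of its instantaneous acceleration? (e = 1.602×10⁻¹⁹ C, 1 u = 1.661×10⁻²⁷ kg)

|a| ≈ 3.25×10¹¹ m/s²

v×B = (0, 0, 6730) N/C.
F = q v×B = (3.204×10⁻¹⁹ C)·(0, 0, 6730) = (0, 0, 2.16×10⁻¹⁵) N.
|a| = |F|/m = 2.158×10⁻¹⁵/6.644×10⁻²⁷ ≈ 3.25×10¹¹ m/s².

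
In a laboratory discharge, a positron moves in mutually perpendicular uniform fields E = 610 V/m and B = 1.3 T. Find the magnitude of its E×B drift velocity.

v_d ≈ 470 m/s

The steady drift has the magnetic force balancing the electric force, so v_d = E/B.
v_d = 610/1.3 = 470 m/s.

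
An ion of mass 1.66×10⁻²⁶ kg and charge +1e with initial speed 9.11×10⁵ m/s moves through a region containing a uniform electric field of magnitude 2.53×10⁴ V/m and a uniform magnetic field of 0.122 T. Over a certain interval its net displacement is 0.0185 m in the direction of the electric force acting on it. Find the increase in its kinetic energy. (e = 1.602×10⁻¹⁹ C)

The magnetic force is always ⟂ v and does no work; only the electric force changes KE.
ΔKE = F_E · d = |q|E d = (1.602×10⁻¹⁹)(2.53×10⁴)(0.0185) ≈ 7.50×10⁻¹⁷ J.

ΔKE ≈ 7.50×10⁻¹⁷ J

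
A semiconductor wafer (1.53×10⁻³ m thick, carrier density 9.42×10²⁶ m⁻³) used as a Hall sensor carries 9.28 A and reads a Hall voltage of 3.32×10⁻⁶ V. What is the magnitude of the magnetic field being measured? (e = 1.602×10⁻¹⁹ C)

From V_H = IB/(n e t), B = V_H n e t / I.
B = (3.32×10⁻⁶)(9.42×10²⁶)(1.602×10⁻¹⁹)(1.53×10⁻³)/9.28 ≈ 0.0826 T.

B ≈ 0.0826 T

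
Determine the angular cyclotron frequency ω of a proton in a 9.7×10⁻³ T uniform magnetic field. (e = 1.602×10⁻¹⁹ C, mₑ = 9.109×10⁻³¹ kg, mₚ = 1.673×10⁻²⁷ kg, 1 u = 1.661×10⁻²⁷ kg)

ω = |q|B/m.
ω = (1.602×10⁻¹⁹)(9.7×10⁻³)/1.673×10⁻²⁷ ≈ 9.3×10⁵ rad/s.

ω ≈ 9.3×10⁵ rad/s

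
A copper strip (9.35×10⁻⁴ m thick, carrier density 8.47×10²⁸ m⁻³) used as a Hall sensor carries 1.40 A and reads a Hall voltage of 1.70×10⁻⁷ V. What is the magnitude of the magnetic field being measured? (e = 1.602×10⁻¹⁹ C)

B ≈ 1.54 T

From V_H = IB/(n e t), B = V_H n e t / I.
B = (1.70×10⁻⁷)(8.47×10²⁸)(1.602×10⁻¹⁹)(9.35×10⁻⁴)/1.40 ≈ 1.54 T.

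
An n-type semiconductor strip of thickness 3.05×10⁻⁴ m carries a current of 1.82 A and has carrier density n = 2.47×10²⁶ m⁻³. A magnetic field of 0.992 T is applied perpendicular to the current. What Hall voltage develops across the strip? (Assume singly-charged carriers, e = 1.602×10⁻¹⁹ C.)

V_H = IB/(n e t).
V_H = (1.82)(0.992)/((2.47×10²⁶)(1.602×10⁻¹⁹)(3.05×10⁻⁴)) ≈ 1.50×10⁻⁴ V.

V_H ≈ 1.50×10⁻⁴ V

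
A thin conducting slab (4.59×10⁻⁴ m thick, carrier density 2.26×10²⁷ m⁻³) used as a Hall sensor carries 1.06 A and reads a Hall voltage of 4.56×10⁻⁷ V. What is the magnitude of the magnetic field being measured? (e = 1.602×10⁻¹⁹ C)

From V_H = IB/(n e t), B = V_H n e t / I.
B = (4.56×10⁻⁷)(2.26×10²⁷)(1.602×10⁻¹⁹)(4.59×10⁻⁴)/1.06 ≈ 0.0715 T.

B ≈ 0.0715 T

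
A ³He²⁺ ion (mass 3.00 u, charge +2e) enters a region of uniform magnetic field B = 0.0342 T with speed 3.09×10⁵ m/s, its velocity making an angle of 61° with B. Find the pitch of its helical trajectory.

p ≈ 0.428 m

v∥ = v cosθ = 3.09×10⁵·cos61° ≈ 1.498×10⁵ m/s.
T = 2πm/(|q|B) = 2π(4.983×10⁻²⁷)/((3.204×10⁻¹⁹)(0.0342)) ≈ 2.857×10⁻⁶ s.
pitch = v∥ T = (1.498×10⁵)(2.857×10⁻⁶) ≈ 0.428 m.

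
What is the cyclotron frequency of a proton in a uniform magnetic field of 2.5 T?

f ≈ 3.8×10⁷ Hz

f = |q|B/(2πm).
f = (1.602×10⁻¹⁹)(2.5)/(2π·1.673×10⁻²⁷) ≈ 3.8×10⁷ Hz.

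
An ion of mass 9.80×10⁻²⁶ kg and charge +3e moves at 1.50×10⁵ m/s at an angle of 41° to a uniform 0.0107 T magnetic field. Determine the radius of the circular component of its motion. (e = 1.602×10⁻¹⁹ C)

r ≈ 1.88 m

v⊥ = v sinθ = 1.50×10⁵·sin41° ≈ 9.841×10⁴ m/s.
r = m v⊥/(|q|B) = (9.80×10⁻²⁶)(9.841×10⁴)/((4.806×10⁻¹⁹)(0.0107)) ≈ 1.88 m.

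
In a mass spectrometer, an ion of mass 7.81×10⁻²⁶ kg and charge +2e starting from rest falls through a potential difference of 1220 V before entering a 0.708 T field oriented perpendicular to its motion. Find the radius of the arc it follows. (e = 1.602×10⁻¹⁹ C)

r ≈ 0.0344 m

Acceleration: |q|V = ½mv² ⇒ v = √(2|q|V/m) = √(2·3.204×10⁻¹⁹·1220/7.81×10⁻²⁶) ≈ 1.000×10⁵ m/s.
In the field: r = mv/(|q|B) = (7.81×10⁻²⁶)(1.000×10⁵)/((3.204×10⁻¹⁹)(0.708)) ≈ 0.0344 m.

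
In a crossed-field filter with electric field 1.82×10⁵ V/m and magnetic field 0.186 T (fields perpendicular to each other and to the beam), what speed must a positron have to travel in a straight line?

v = 9.78×10⁵ m/s

Straight-line motion ⇒ electric and magnetic forces cancel, so E = vB.
v = E/B = 1.82×10⁵/0.186 = 9.78×10⁵ m/s.
The result is independent of the particle's charge and mass.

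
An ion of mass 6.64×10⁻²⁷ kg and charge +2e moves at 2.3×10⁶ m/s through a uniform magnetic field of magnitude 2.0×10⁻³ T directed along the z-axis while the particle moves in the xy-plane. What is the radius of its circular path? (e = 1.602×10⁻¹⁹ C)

r ≈ 24 m

The magnetic force provides the centripetal force: |q|vB = mv²/r.
r = mv/(|q|B) = (6.64×10⁻²⁷)(2.3×10⁶)/((3.204×10⁻¹⁹)(2.0×10⁻³)) ≈ 24 m.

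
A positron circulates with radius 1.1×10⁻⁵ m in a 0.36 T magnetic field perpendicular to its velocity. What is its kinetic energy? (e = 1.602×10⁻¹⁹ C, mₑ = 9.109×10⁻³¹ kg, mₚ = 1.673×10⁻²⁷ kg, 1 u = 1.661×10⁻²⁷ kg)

KE ≈ 1.4 eV

v = |q|Br/m, then KE = ½mv² = (qBr)²/(2m).
v = (1.602×10⁻¹⁹)(0.36)(1.1×10⁻⁵)/9.109×10⁻³¹ ≈ 6.964×10⁵ m/s.
KE = ½(9.109×10⁻³¹)(6.964×10⁵)² ≈ 2.2×10⁻¹⁹ J = 1.4 eV.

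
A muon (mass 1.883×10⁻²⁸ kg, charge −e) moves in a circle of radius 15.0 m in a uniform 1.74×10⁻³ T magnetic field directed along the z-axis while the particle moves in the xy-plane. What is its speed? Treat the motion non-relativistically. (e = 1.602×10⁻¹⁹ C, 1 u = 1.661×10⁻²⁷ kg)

v ≈ 2.22×10⁷ m/s

From |q|vB = mv²/r, v = |q|Br/m.
v = (1.602×10⁻¹⁹)(1.74×10⁻³)(15.0)/1.883×10⁻²⁸ ≈ 2.22×10⁷ m/s.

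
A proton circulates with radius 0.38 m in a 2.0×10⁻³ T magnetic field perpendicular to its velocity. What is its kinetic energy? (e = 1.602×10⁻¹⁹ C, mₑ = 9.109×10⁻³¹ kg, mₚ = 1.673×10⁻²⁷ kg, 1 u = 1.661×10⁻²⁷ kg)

v = |q|Br/m, then KE = ½mv² = (qBr)²/(2m).
v = (1.602×10⁻¹⁹)(2.0×10⁻³)(0.38)/1.673×10⁻²⁷ ≈ 7.277×10⁴ m/s.
KE = ½(1.673×10⁻²⁷)(7.277×10⁴)² ≈ 4.4×10⁻¹⁸ J.

KE ≈ 4.4×10⁻¹⁸ J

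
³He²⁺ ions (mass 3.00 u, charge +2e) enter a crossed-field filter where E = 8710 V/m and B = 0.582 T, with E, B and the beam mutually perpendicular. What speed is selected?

For undeflected motion the electric and magnetic forces balance: qE = qvB.
v = E/B = 8710/0.582 = 1.50×10⁴ m/s.

v = 1.50×10⁴ m/s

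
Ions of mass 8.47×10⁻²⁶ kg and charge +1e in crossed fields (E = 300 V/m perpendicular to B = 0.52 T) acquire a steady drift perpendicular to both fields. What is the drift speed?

v_d ≈ 580 m/s

The steady drift has the magnetic force balancing the electric force, so v_d = E/B.
v_d = 300/0.52 = 580 m/s.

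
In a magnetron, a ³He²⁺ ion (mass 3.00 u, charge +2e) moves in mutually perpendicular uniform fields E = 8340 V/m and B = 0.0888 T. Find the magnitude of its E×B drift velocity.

v_d ≈ 9.39×10⁴ m/s

The E×B drift speed is v_d = E/B.
v_d = 8340/0.0888 = 9.39×10⁴ m/s.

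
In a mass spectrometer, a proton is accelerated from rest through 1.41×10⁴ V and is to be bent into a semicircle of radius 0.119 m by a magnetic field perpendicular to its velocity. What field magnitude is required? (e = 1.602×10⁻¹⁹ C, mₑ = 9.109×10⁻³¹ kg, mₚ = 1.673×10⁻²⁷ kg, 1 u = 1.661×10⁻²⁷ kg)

v = √(2|q|V/m) = √(2·1.602×10⁻¹⁹·1.41×10⁴/1.673×10⁻²⁷) ≈ 1.643×10⁶ m/s.
B = mv/(|q|r) = (1.673×10⁻²⁷)(1.643×10⁶)/((1.602×10⁻¹⁹)(0.119)) ≈ 0.144 T.

B ≈ 0.144 T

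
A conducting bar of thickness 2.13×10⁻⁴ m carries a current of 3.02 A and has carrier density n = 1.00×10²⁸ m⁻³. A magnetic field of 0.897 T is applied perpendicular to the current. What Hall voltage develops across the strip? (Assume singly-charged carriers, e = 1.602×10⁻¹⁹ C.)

V_H = IB/(n e t).
V_H = (3.02)(0.897)/((1.00×10²⁸)(1.602×10⁻¹⁹)(2.13×10⁻⁴)) ≈ 7.94×10⁻⁶ V.

V_H ≈ 7.94×10⁻⁶ V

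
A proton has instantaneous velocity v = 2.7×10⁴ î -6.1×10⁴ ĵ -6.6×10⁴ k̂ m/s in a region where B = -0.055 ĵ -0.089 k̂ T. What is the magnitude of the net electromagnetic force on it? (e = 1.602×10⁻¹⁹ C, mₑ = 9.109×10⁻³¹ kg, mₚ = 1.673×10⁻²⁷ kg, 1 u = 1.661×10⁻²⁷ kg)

|F| ≈ 5.37×10⁻¹⁶ N

v×B = (1800, 2400, -1480) N/C.
F = q v×B = (1.602×10⁻¹⁹ C)·(1800, 2400, -1480) = (2.88×10⁻¹⁶, 3.85×10⁻¹⁶, -2.38×10⁻¹⁶) N.
|F| = 5.37×10⁻¹⁶ N.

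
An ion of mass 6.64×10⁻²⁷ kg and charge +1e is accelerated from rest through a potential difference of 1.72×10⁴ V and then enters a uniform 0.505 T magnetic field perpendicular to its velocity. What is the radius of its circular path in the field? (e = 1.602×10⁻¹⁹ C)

r ≈ 0.0748 m

Acceleration: |q|V = ½mv² ⇒ v = √(2|q|V/m) = √(2·1.602×10⁻¹⁹·1.72×10⁴/6.64×10⁻²⁷) ≈ 9.110×10⁵ m/s.
In the field: r = mv/(|q|B) = (6.64×10⁻²⁷)(9.110×10⁵)/((1.602×10⁻¹⁹)(0.505)) ≈ 0.0748 m.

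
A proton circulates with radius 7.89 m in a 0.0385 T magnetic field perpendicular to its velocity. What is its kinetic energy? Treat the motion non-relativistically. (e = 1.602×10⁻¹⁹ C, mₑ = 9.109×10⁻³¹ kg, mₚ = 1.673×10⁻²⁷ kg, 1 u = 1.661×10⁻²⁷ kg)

KE ≈ 7.08×10⁻¹³ J

v = |q|Br/m, then KE = ½mv² = (qBr)²/(2m).
v = (1.602×10⁻¹⁹)(0.0385)(7.89)/1.673×10⁻²⁷ ≈ 2.909×10⁷ m/s.
KE = ½(1.673×10⁻²⁷)(2.909×10⁷)² ≈ 7.08×10⁻¹³ J.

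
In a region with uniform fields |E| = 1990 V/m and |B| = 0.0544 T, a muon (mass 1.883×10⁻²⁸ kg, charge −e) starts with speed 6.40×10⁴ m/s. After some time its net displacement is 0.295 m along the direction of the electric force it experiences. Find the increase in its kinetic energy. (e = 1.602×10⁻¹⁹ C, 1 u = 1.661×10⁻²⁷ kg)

ΔKE ≈ 9.40×10⁻¹⁷ J

The magnetic force is always ⟂ v and does no work; only the electric force changes KE.
ΔKE = F_E · d = |q|E d = (1.602×10⁻¹⁹)(1990)(0.295) ≈ 9.40×10⁻¹⁷ J.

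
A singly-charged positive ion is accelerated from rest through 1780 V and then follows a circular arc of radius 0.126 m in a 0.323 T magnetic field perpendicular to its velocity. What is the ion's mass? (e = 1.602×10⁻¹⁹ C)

m ≈ 7.45×10⁻²⁶ kg

Combine |q|V = ½mv² and r = mv/(|q|B): eliminate v to get m = qB²r²/(2V).
m = (1.602×10⁻¹⁹)(0.323)²(0.126)²/(2·1780) ≈ 7.45×10⁻²⁶ kg.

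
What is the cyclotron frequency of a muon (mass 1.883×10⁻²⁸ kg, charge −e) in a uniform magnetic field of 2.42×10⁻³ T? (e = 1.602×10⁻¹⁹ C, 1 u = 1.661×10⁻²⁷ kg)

f ≈ 3.28×10⁵ Hz

f = |q|B/(2πm).
f = (1.602×10⁻¹⁹)(2.42×10⁻³)/(2π·1.883×10⁻²⁸) ≈ 3.28×10⁵ Hz.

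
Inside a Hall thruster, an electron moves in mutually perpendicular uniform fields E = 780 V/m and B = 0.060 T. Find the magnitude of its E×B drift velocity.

v_d ≈ 1.3×10⁴ m/s

The E×B drift speed is v_d = E/B.
v_d = 780/0.060 = 1.3×10⁴ m/s.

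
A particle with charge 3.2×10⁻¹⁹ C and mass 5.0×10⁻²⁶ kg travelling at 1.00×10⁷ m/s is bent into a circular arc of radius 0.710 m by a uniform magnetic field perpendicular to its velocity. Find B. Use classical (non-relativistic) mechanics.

B ≈ 2.20 T

From |q|vB = mv²/r, B = mv/(|q|r).
B = (5.0×10⁻²⁶)(1.00×10⁷)/((3.2×10⁻¹⁹)(0.710)) ≈ 2.20 T.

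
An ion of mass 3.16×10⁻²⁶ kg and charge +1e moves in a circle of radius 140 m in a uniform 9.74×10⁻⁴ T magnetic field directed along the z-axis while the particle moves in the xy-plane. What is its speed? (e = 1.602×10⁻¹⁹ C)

v ≈ 6.91×10⁵ m/s

From |q|vB = mv²/r, v = |q|Br/m.
v = (1.602×10⁻¹⁹)(9.74×10⁻⁴)(140)/3.16×10⁻²⁶ ≈ 6.91×10⁵ m/s.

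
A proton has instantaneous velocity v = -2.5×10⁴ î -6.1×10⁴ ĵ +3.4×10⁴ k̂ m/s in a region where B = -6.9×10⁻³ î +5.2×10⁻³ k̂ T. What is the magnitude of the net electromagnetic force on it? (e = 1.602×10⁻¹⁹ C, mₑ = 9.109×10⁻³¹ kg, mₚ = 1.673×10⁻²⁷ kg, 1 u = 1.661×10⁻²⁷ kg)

v×B = (-317, -105, -421) N/C.
F = q v×B = (1.602×10⁻¹⁹ C)·(-317, -105, -421) = (-5.08×10⁻¹⁷, -1.68×10⁻¹⁷, -6.74×10⁻¹⁷) N.
|F| = 8.61×10⁻¹⁷ N.

|F| ≈ 8.61×10⁻¹⁷ N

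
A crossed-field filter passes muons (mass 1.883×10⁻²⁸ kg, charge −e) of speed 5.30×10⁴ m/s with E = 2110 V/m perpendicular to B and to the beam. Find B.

B = 0.0398 T

Balance of forces in the selector: qE = qvB ⇒ B = E/v.
B = 2110/5.30×10⁴ = 0.0398 T.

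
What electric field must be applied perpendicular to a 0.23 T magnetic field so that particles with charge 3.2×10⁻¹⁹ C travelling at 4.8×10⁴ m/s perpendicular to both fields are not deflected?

E = 1.1×10⁴ V/m

For straight-line motion qE = qvB, so E = vB.
E = 4.8×10⁴ × 0.23 = 1.1×10⁴ V/m.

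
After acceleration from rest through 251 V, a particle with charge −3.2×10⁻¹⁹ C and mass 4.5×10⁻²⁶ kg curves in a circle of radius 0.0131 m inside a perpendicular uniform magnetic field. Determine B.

B ≈ 0.641 T

v = √(2|q|V/m) = √(2·3.2×10⁻¹⁹·251/4.5×10⁻²⁶) ≈ 5.975×10⁴ m/s.
B = mv/(|q|r) = (4.5×10⁻²⁶)(5.975×10⁴)/((3.2×10⁻¹⁹)(0.0131)) ≈ 0.641 T.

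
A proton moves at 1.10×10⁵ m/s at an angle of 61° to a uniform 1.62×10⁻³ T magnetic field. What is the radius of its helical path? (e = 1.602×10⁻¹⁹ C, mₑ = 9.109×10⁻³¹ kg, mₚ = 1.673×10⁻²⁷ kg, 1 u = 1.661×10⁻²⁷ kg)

v⊥ = v sinθ = 1.10×10⁵·sin61° ≈ 9.621×10⁴ m/s.
r = m v⊥/(|q|B) = (1.673×10⁻²⁷)(9.621×10⁴)/((1.602×10⁻¹⁹)(1.62×10⁻³)) ≈ 0.620 m.

r ≈ 0.620 m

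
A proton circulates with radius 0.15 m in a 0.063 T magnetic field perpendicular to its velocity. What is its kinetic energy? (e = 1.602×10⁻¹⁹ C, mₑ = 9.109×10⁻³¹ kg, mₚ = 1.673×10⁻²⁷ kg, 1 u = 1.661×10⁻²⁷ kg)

KE ≈ 6.8×10⁻¹⁶ J

v = |q|Br/m, then KE = ½mv² = (qBr)²/(2m).
v = (1.602×10⁻¹⁹)(0.063)(0.15)/1.673×10⁻²⁷ ≈ 9.049×10⁵ m/s.
KE = ½(1.673×10⁻²⁷)(9.049×10⁵)² ≈ 6.8×10⁻¹⁶ J.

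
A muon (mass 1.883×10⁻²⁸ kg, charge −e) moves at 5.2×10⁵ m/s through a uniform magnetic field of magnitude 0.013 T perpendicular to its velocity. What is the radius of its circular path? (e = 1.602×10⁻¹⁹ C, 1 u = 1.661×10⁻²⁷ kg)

r ≈ 0.047 m

The magnetic force provides the centripetal force: |q|vB = mv²/r.
r = mv/(|q|B) = (1.883×10⁻²⁸)(5.2×10⁵)/((1.602×10⁻¹⁹)(0.013)) ≈ 0.047 m.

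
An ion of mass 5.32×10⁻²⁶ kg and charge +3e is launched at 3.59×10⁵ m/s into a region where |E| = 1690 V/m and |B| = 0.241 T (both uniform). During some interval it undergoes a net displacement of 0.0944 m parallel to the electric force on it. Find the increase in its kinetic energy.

The magnetic force is always ⟂ v and does no work; only the electric force changes KE.
ΔKE = F_E · d = |q|E d = (4.806×10⁻¹⁹)(1690)(0.0944) ≈ 7.67×10⁻¹⁷ J.

ΔKE ≈ 7.67×10⁻¹⁷ J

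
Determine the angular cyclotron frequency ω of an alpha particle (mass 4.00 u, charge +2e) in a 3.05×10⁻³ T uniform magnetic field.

ω = |q|B/m.
ω = (3.204×10⁻¹⁹)(3.05×10⁻³)/6.644×10⁻²⁷ ≈ 1.47×10⁵ rad/s.

ω ≈ 1.47×10⁵ rad/s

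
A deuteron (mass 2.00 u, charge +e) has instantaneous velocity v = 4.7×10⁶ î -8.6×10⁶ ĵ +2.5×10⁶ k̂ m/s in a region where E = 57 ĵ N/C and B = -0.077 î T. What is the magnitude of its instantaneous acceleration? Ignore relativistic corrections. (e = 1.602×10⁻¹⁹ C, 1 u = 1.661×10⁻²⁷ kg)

v×B = (0, -1.92×10⁵, -6.62×10⁵) N/C.
E + v×B = (0, -1.92×10⁵, -6.62×10⁵) N/C.
F = q(E + v×B) = (1.602×10⁻¹⁹ C)·(0, -1.92×10⁵, -6.62×10⁵) = (0, -3.08×10⁻¹⁴, -1.06×10⁻¹³) N.
|a| = |F|/m = 1.105×10⁻¹³/3.322×10⁻²⁷ ≈ 3.33×10¹³ m/s².

|a| ≈ 3.33×10¹³ m/s²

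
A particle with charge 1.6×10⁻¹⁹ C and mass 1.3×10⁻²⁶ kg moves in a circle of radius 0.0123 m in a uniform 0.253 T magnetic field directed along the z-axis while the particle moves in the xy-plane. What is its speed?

v ≈ 3.83×10⁴ m/s

From |q|vB = mv²/r, v = |q|Br/m.
v = (1.6×10⁻¹⁹)(0.253)(0.0123)/1.3×10⁻²⁶ ≈ 3.83×10⁴ m/s.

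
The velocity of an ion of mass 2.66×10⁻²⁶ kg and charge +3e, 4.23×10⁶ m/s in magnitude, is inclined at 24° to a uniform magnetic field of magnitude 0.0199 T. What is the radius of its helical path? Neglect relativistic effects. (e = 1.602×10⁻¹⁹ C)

v⊥ = v sinθ = 4.23×10⁶·sin24° ≈ 1.720×10⁶ m/s.
r = m v⊥/(|q|B) = (2.66×10⁻²⁶)(1.720×10⁶)/((4.806×10⁻¹⁹)(0.0199)) ≈ 4.79 m.

r ≈ 4.79 m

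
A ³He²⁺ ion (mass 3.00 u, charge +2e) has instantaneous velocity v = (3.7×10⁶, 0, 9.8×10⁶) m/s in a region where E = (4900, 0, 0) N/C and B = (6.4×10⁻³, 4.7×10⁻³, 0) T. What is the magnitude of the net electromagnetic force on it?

v×B = (-4.61×10⁴, 6.27×10⁴, 1.74×10⁴) N/C.
E + v×B = (-4.12×10⁴, 6.27×10⁴, 1.74×10⁴) N/C.
F = q(E + v×B) = (3.204×10⁻¹⁹ C)·(-4.12×10⁴, 6.27×10⁴, 1.74×10⁴) = (-1.32×10⁻¹⁴, 2.01×10⁻¹⁴, 5.57×10⁻¹⁵) N.
|F| = 2.47×10⁻¹⁴ N.

|F| ≈ 2.47×10⁻¹⁴ N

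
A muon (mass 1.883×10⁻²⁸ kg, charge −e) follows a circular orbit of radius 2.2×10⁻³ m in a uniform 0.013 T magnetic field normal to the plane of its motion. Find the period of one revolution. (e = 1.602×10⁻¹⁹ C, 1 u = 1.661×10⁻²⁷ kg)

T ≈ 5.7×10⁻⁷ s

The cyclotron period depends only on m, q, B: T = 2πm/(|q|B).
T = 2π(1.883×10⁻²⁸)/((1.602×10⁻¹⁹)(0.013)) ≈ 5.7×10⁻⁷ s.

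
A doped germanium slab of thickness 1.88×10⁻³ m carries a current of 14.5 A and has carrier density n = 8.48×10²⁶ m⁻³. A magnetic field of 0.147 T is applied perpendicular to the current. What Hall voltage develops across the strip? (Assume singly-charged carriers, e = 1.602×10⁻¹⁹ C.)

V_H = IB/(n e t).
V_H = (14.5)(0.147)/((8.48×10²⁶)(1.602×10⁻¹⁹)(1.88×10⁻³)) ≈ 8.35×10⁻⁶ V.

V_H ≈ 8.35×10⁻⁶ V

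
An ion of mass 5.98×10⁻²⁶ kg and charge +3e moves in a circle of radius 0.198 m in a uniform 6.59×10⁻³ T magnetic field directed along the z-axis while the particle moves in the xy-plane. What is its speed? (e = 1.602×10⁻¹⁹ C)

v ≈ 1.05×10⁴ m/s

From |q|vB = mv²/r, v = |q|Br/m.
v = (4.806×10⁻¹⁹)(6.59×10⁻³)(0.198)/5.98×10⁻²⁶ ≈ 1.05×10⁴ m/s.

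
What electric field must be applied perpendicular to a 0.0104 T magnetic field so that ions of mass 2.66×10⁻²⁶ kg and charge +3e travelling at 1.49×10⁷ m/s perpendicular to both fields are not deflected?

E = 1.55×10⁵ V/m

For straight-line motion qE = qvB, so E = vB.
E = 1.49×10⁷ × 0.0104 = 1.55×10⁵ V/m.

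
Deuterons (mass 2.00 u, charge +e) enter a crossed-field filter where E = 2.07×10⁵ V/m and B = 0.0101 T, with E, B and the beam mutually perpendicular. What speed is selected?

For undeflected motion the electric and magnetic forces balance: qE = qvB.
v = E/B = 2.07×10⁵/0.0101 = 2.05×10⁷ m/s.
The result is independent of the particle's charge and mass.

v = 2.05×10⁷ m/s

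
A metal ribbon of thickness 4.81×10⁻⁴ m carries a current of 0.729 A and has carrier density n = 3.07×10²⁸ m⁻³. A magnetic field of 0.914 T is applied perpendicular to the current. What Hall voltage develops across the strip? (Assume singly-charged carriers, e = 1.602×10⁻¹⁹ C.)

V_H = IB/(n e t).
V_H = (0.729)(0.914)/((3.07×10²⁸)(1.602×10⁻¹⁹)(4.81×10⁻⁴)) ≈ 2.82×10⁻⁷ V.

V_H ≈ 2.82×10⁻⁷ V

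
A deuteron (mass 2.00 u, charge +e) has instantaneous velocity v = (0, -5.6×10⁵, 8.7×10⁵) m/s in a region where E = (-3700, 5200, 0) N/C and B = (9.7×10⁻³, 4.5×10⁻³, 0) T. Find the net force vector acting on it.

F ≈ (-1.22×10⁻¹⁵, 2.18×10⁻¹⁵, 8.70×10⁻¹⁶) N

v×B = (-3910, 8440, 5430) N/C.
E + v×B = (-7620, 1.36×10⁴, 5430) N/C.
F = q(E + v×B) = (1.602×10⁻¹⁹ C)·(-7620, 1.36×10⁴, 5430) = (-1.22×10⁻¹⁵, 2.18×10⁻¹⁵, 8.70×10⁻¹⁶) N.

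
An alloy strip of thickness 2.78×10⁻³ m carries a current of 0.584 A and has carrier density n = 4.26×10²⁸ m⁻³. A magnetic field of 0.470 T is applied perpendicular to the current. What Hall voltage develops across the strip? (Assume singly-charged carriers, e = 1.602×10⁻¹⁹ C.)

V_H = IB/(n e t).
V_H = (0.584)(0.470)/((4.26×10²⁸)(1.602×10⁻¹⁹)(2.78×10⁻³)) ≈ 1.45×10⁻⁸ V.

V_H ≈ 1.45×10⁻⁸ V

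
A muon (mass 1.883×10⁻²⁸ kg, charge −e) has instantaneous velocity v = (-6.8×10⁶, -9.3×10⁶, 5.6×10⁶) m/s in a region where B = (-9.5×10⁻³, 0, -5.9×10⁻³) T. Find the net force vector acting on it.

F ≈ (-8.79×10⁻¹⁵, 1.49×10⁻¹⁴, 1.42×10⁻¹⁴) N

v×B = (5.49×10⁴, -9.33×10⁴, -8.84×10⁴) N/C.
F = q v×B = (−1.602×10⁻¹⁹ C)·(5.49×10⁴, -9.33×10⁴, -8.84×10⁴) = (-8.79×10⁻¹⁵, 1.49×10⁻¹⁴, 1.42×10⁻¹⁴) N.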